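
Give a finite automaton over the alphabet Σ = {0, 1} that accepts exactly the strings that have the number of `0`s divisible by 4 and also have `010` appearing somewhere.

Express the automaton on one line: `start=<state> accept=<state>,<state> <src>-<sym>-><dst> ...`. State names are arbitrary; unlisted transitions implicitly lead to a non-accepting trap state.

start=q0 accept=q13 q0-0->q1 q0-1->q0 q1-0->q2 q1-1->q3 q2-0->q4 q2-1->q5 q3-0->q6 q3-1->q7 q4-0->q8 q4-1->q9 q5-0->q10 q5-1->q11 q6-0->q10 q6-1->q6 q7-0->q2 q7-1->q7 q8-0->q1 q8-1->q12 q9-0->q13 q9-1->q14 q10-0->q13 q10-1->q10 q11-0->q4 q11-1->q11 q12-0->q15 q12-1->q0 q13-0->q15 q13-1->q13 q14-0->q8 q14-1->q14 q15-0->q6 q15-1->q15

Run two small machines in parallel and take their product. The first has 4 states tracking the count of `0`s modulo 4; the second has 4 states tracking whether and how much of `010` has been seen. A product state is a pair (one from each), accepting exactly when both do.
A 16-state machine:
          0    1  
>  q0     q1   q0 
   q1     q2   q3 
   q2     q4   q5 
   q3     q6   q7 
   q4     q8   q9 
   q5    q10  q11 
   q6    q10   q6 
   q7     q2   q7 
   q8     q1  q12 
   q9    q13  q14 
   q10   q13  q10 
   q11    q4  q11 
   q12   q15   q0 
 * q13   q15  q13 
   q14    q8  q14 
   q15    q6  q15 
(> = start, * = accepting)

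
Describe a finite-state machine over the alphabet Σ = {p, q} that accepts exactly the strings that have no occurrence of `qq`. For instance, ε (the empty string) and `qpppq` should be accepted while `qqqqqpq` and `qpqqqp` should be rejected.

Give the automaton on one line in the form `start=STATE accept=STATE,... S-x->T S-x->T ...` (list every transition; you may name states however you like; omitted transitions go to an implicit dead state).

start=S0 accept=S0,S1 S0-p->S0 S0-q->S1 S1-p->S0 S1-q->S2 S2-p->S2 S2-q->S2

Track partial matches of the forbidden pattern `qq`. State S2 is a dead state reached once `qq` has occurred; every other state accepts. S0 means no part of `qq` is currently matched.
A 3-state machine:
        p   q  
>* S0   S0  S1 
 * S1   S0  S2 
   S2   S2  S2 
(> = start, * = accepting)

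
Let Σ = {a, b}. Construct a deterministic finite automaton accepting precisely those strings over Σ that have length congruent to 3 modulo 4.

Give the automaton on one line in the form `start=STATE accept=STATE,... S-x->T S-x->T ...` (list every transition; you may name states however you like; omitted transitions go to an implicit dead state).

start=q0 accept=q3 q0-a->q1 q0-b->q1 q1-a->q2 q1-b->q2 q2-a->q3 q2-b->q3 q3-a->q0 q3-b->q0

Count input length modulo 4: every symbol advances one step around the cycle q0 → q1 → q2 → q3 → q0. Accept at q3.
4 states suffice.
        a   b  
>  q0   q1  q1 
   q1   q2  q2 
   q2   q3  q3 
 * q3   q0  q0 
(> = start, * = accepting)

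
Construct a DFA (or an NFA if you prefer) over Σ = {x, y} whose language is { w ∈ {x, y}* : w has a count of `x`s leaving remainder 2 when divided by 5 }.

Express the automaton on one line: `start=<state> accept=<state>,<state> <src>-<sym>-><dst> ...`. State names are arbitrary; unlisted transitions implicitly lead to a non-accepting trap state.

start=A accept=C A-x->B A-y->A B-x->C B-y->B C-x->D C-y->C D-x->E D-y->D E-x->A E-y->E

The only thing that matters is how many `x`s have appeared, reduced mod 5. Use one state per residue: A for 0, …, E for 4. Reading `x` moves to the next residue; anything else stays put. C is accepting.
5 states suffice.
       x  y 
>  A   B  A 
   B   C  B 
 * C   D  C 
   D   E  D 
   E   A  E 
(> = start, * = accepting)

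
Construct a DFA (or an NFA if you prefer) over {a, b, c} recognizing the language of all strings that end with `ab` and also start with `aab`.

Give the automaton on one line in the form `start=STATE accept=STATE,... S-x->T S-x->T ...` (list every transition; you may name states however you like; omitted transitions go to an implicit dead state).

Build one automaton per condition and run them in lockstep. One (3 states) tracks how much of the suffix `ab` has currently been matched; the other (5 states) tracks whether the input so far still matches the prefix `aab`. Each combined state is a pair, one component from each; accept when both components accept.
With 9 states:
        a   b   c  
>  s0   s1  s2  s2 
   s1   s3  s4  s2 
   s2   s5  s2  s2 
   s3   s5  s6  s2 
   s4   s5  s2  s2 
   s5   s5  s4  s2 
 * s6   s7  s8  s8 
   s7   s7  s6  s8 
   s8   s7  s8  s8 
(> = start, * = accepting)

start=s0 accept=s6 s0-a->s1 s0-b->s2 s0-c->s2 s1-a->s3 s1-b->s4 s1-c->s2 s2-a->s5 s2-b->s2 s2-c->s2 s3-a->s5 s3-b->s6 s3-c->s2 s4-a->s5 s4-b->s2 s4-c->s2 s5-a->s5 s5-b->s4 s5-c->s2 s6-a->s7 s6-b->s8 s6-c->s8 s7-a->s7 s7-b->s6 s7-c->s8 s8-a->s7 s8-b->s8 s8-c->s8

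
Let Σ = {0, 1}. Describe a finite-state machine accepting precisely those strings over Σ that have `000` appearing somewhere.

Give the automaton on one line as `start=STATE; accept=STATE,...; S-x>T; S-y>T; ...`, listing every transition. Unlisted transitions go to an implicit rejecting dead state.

Track how much of `000` has been matched so far: state S0 is no progress, S3 is the absorbing accept state reached once `000` has occurred. Intermediate states record partial matches; on a mismatch, fall back to the longest reusable overlap.
A 4-state machine:
        0   1  
>  S0   S1  S0 
   S1   S2  S0 
   S2   S3  S0 
 * S3   S3  S3 
(> = start, * = accepting)

start=S0; accept=S3; S0-0>S1; S0-1>S0; S1-0>S2; S1-1>S0; S2-0>S3; S2-1>S0; S3-0>S3; S3-1>S3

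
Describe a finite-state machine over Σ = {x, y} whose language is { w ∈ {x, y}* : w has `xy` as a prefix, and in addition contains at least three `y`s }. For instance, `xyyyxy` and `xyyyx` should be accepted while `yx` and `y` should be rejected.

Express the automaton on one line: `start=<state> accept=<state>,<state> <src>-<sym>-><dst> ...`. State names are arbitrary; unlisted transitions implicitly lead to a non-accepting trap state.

start=S0 accept=S8,S10 S0-x->S1 S0-y->S2 S1-x->S3 S1-y->S4 S2-x->S2 S2-y->S5 S3-x->S3 S3-y->S2 S4-x->S4 S4-y->S6 S5-x->S5 S5-y->S7 S6-x->S6 S6-y->S8 S7-x->S7 S7-y->S9 S8-x->S8 S8-y->S10 S9-x->S9 S9-y->S9 S10-x->S10 S10-y->S10

Build one automaton per condition and run them in lockstep. The first has 4 states tracking whether the input so far still matches the prefix `xy`; the second has 5 states tracking the count of `y`s, saturating at 4. A product state is a pair (one from each), accepting exactly when both do.
          x    y  
>  S0     S1   S2 
   S1     S3   S4 
   S2     S2   S5 
   S3     S3   S2 
   S4     S4   S6 
   S5     S5   S7 
   S6     S6   S8 
   S7     S7   S9 
 * S8     S8  S10 
   S9     S9   S9 
 * S10   S10  S10 
(> = start, * = accepting)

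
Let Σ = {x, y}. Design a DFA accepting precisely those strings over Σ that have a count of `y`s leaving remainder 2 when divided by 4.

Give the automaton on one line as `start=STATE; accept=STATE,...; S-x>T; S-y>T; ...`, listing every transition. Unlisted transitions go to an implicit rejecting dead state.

start=q0; accept=q2; q0-x>q0; q0-y>q1; q1-x>q1; q1-y>q2; q2-x>q2; q2-y>q3; q3-x>q3; q3-y>q0

The only thing that matters is how many `y`s have appeared, reduced mod 4. Use one state per residue: q0 for 0, …, q3 for 3. Reading `y` moves to the next residue; anything else stays put. q2 is accepting.
A 4-state machine:
        x   y  
>  q0   q0  q1 
   q1   q1  q2 
 * q2   q2  q3 
   q3   q3  q0 
(> = start, * = accepting)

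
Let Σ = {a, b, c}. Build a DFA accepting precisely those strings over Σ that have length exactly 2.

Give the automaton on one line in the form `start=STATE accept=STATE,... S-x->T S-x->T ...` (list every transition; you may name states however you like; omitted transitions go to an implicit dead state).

Count input length up to 3: every symbol moves from q0 toward q3, which means 'more than 2' and absorbs. Accept from {q2}.
With 4 states:
        a   b   c  
>  q0   q1  q1  q1 
   q1   q2  q2  q2 
 * q2   q3  q3  q3 
   q3   q3  q3  q3 
(> = start, * = accepting)

start=q0 accept=q2 q0-a->q1 q0-b->q1 q0-c->q1 q1-a->q2 q1-b->q2 q1-c->q2 q2-a->q3 q2-b->q3 q2-c->q3 q3-a->q3 q3-b->q3 q3-c->q3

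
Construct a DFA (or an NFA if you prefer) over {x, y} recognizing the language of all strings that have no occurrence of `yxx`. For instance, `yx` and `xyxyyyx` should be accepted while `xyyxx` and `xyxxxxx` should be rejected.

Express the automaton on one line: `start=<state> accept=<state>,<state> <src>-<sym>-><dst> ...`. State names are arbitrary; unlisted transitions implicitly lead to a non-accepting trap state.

Track partial matches of the forbidden pattern `yxx`. State s3 is a dead state reached once `yxx` has occurred; every other state accepts. s0 means no part of `yxx` is currently matched.
4 states suffice.
        x   y  
>* s0   s0  s1 
 * s1   s2  s1 
 * s2   s3  s1 
   s3   s3  s3 
(> = start, * = accepting)

start=s0 accept=s0,s1,s2 s0-x->s0 s0-y->s1 s1-x->s2 s1-y->s1 s2-x->s3 s2-y->s1 s3-x->s3 s3-y->s3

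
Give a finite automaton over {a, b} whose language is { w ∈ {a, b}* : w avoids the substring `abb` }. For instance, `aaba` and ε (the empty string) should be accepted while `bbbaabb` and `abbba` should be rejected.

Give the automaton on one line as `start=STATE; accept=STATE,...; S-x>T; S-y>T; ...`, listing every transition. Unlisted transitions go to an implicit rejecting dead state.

Track partial matches of the forbidden pattern `abb`. State s3 is a dead state reached once `abb` has occurred; every other state accepts. s0 means no part of `abb` is currently matched.
With 4 states:
        a   b  
>* s0   s1  s0 
 * s1   s1  s2 
 * s2   s1  s3 
   s3   s3  s3 
(> = start, * = accepting)

start=s0; accept=s0,s1,s2; s0-a>s1; s0-b>s0; s1-a>s1; s1-b>s2; s2-a>s1; s2-b>s3; s3-a>s3; s3-b>s3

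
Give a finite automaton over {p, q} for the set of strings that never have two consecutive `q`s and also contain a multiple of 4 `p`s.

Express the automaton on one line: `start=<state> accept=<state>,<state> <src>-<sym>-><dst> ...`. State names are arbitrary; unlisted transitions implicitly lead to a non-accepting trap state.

Build one automaton per condition and run them in lockstep. The first has 3 states tracking partial matches of the forbidden pattern `qq`; the second has 4 states tracking the count of `p`s modulo 4. A product state is a pair (one from each), accepting exactly when both do.
          p    q  
>* S0     S1   S2 
   S1     S3   S4 
 * S2     S1   S5 
   S3     S6   S7 
   S4     S3   S8 
   S5     S8   S5 
   S6     S0   S9 
   S7     S6  S10 
   S8    S10   S8 
   S9     S0  S11 
   S10   S11  S10 
   S11    S5  S11 
(> = start, * = accepting)

start=S0 accept=S0,S2 S0-p->S1 S0-q->S2 S1-p->S3 S1-q->S4 S2-p->S1 S2-q->S5 S3-p->S6 S3-q->S7 S4-p->S3 S4-q->S8 S5-p->S8 S5-q->S5 S6-p->S0 S6-q->S9 S7-p->S6 S7-q->S10 S8-p->S10 S8-q->S8 S9-p->S0 S9-q->S11 S10-p->S11 S10-q->S10 S11-p->S5 S11-q->S11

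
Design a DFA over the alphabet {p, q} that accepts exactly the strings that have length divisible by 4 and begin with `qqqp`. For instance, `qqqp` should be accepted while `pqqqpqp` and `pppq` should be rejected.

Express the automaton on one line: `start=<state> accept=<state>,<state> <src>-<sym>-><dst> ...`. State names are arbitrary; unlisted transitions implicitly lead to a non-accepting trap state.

Build one automaton per condition and run them in lockstep. The first has 4 states tracking the input length modulo 4; the second has 6 states tracking whether the input so far still matches the prefix `qqqp`. A product state is a pair (one from each), accepting exactly when both do. Equivalent product states are then merged.
        p   q  
>  s0   s1  s2 
   s1   s1  s1 
   s2   s1  s3 
   s3   s1  s4 
   s4   s5  s1 
 * s5   s6  s6 
   s6   s7  s7 
   s7   s8  s8 
   s8   s5  s5 
(> = start, * = accepting)

start=s0 accept=s5 s0-p->s1 s0-q->s2 s1-p->s1 s1-q->s1 s2-p->s1 s2-q->s3 s3-p->s1 s3-q->s4 s4-p->s5 s4-q->s1 s5-p->s6 s5-q->s6 s6-p->s7 s6-q->s7 s7-p->s8 s7-q->s8 s8-p->s5 s8-q->s5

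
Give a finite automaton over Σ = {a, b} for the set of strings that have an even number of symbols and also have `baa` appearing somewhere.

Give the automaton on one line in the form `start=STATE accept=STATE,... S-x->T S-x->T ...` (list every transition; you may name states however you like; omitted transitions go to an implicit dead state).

start=q0 accept=q7 q0-a->q1 q0-b->q2 q1-a->q0 q1-b->q3 q2-a->q4 q2-b->q3 q3-a->q5 q3-b->q2 q4-a->q6 q4-b->q2 q5-a->q7 q5-b->q3 q6-a->q7 q6-b->q7 q7-a->q6 q7-b->q6

Handle the two conditions separately and then intersect. One (2 states) tracks the input length modulo 2; the other (4 states) tracks whether and how much of `baa` has been seen. Each combined state is a pair, one component from each; accept when both components accept.
With 8 states:
        a   b  
>  q0   q1  q2 
   q1   q0  q3 
   q2   q4  q3 
   q3   q5  q2 
   q4   q6  q2 
   q5   q7  q3 
   q6   q7  q7 
 * q7   q6  q6 
(> = start, * = accepting)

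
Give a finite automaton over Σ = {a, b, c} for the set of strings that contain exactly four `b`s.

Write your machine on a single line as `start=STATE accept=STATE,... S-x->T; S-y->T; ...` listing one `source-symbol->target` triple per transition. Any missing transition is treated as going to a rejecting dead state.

Count `b`s, saturating at 5: states S0 through S4 mean 0 through 4 `b`s seen; S5 means more than 4. Each `b` increments (capped at S5); other symbols loop. Accept from {S4}.
With 6 states:
        a   b   c  
>  S0   S0  S1  S0 
   S1   S1  S2  S1 
   S2   S2  S3  S2 
   S3   S3  S4  S3 
 * S4   S4  S5  S4 
   S5   S5  S5  S5 
(> = start, * = accepting)

start=S0; accept=S4; S0-a->S0; S0-b->S1; S0-c->S0; S1-a->S1; S1-b->S2; S1-c->S1; S2-a->S2; S2-b->S3; S2-c->S2; S3-a->S3; S3-b->S4; S3-c->S3; S4-a->S4; S4-b->S5; S4-c->S4; S5-a->S5; S5-b->S5; S5-c->S5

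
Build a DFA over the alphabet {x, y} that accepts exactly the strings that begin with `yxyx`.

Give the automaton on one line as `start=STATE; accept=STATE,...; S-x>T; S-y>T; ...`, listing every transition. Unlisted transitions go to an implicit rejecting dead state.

Walk along `yxyx` while the input agrees: from q0 take `y` to q1, and so on. Any deviation drops to the rejecting sink q5. Once q4 is reached the prefix is confirmed and every continuation is accepted.
With 6 states:
        x   y  
>  q0   q5  q1 
   q1   q2  q5 
   q2   q5  q3 
   q3   q4  q5 
 * q4   q4  q4 
   q5   q5  q5 
(> = start, * = accepting)

start=q0; accept=q4; q0-x>q5; q0-y>q1; q1-x>q2; q1-y>q5; q2-x>q5; q2-y>q3; q3-x>q4; q3-y>q5; q4-x>q4; q4-y>q4; q5-x>q5; q5-y>q5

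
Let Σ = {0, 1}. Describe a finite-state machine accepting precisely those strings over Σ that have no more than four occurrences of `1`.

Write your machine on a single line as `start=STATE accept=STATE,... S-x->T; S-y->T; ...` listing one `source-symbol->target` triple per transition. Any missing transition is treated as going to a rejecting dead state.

Count `1`s, saturating at 5: states q0 through q4 mean 0 through 4 `1`s seen; q5 means more than 4. Each `1` increments (capped at q5); other symbols loop. Accept from {q0, q1, q2, q3, q4}.
A 6-state machine:
        0   1  
>* q0   q0  q1 
 * q1   q1  q2 
 * q2   q2  q3 
 * q3   q3  q4 
 * q4   q4  q5 
   q5   q5  q5 
(> = start, * = accepting)

start=q0; accept=q0,q1,q2,q3,q4; q0-0->q0; q0-1->q1; q1-0->q1; q1-1->q2; q2-0->q2; q2-1->q3; q3-0->q3; q3-1->q4; q4-0->q4; q4-1->q5; q5-0->q5; q5-1->q5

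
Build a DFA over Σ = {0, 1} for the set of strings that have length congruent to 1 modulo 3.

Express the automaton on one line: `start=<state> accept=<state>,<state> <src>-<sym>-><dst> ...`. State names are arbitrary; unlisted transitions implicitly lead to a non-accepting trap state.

start=s0 accept=s1 s0-0->s1 s0-1->s1 s1-0->s2 s1-1->s2 s2-0->s0 s2-1->s0

Only the length mod 3 matters, so use a 3-cycle: from any state, every input symbol moves to the next state, wrapping s2 back to s0. Mark s1 accepting.
A 3-state machine:
        0   1  
>  s0   s1  s1 
 * s1   s2  s2 
   s2   s0  s0 
(> = start, * = accepting)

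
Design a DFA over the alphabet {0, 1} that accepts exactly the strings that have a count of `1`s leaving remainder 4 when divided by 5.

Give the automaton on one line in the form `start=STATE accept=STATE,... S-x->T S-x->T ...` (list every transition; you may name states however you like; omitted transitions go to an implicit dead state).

start=q0 accept=q4 q0-0->q0 q0-1->q1 q1-0->q1 q1-1->q2 q2-0->q2 q2-1->q3 q3-0->q3 q3-1->q4 q4-0->q4 q4-1->q0

The only thing that matters is how many `1`s have appeared, reduced mod 5. Use one state per residue: q0 for 0, …, q4 for 4. Reading `1` moves to the next residue; anything else stays put. q4 is accepting.
        0   1  
>  q0   q0  q1 
   q1   q1  q2 
   q2   q2  q3 
   q3   q3  q4 
 * q4   q4  q0 
(> = start, * = accepting)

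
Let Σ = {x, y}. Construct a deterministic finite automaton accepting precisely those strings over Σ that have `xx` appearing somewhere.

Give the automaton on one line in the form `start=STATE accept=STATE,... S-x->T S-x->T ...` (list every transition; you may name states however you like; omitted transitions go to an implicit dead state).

start=S0 accept=S2 S0-x->S1 S0-y->S0 S1-x->S2 S1-y->S0 S2-x->S2 S2-y->S2

States S0..S1 record the length of the longest prefix of `xx` that matches the current input suffix. Reaching S2 means `xx` has been seen, and we stay there forever. Accept from S2.
With 3 states:
        x   y  
>  S0   S1  S0 
   S1   S2  S0 
 * S2   S2  S2 
(> = start, * = accepting)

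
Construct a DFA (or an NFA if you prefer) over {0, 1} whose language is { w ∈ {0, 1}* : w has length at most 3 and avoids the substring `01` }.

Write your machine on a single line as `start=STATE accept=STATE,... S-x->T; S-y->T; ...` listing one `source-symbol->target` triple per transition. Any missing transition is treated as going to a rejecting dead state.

start=A; accept=A,B,C,D,F,G; A-0->B; A-1->C; B-0->D; B-1->E; C-0->D; C-1->F; D-0->G; D-1->E; E-0->E; E-1->E; F-0->G; F-1->G; G-0->E; G-1->E

Handle the two conditions separately and then intersect. One (5 states) tracks the input length, saturating at 4; the other (3 states) tracks partial matches of the forbidden pattern `01`. Each combined state is a pair, one component from each; accept when both components accept. Minimizing collapses redundant product states.
With 7 states:
       0  1 
>* A   B  C 
 * B   D  E 
 * C   D  F 
 * D   G  E 
   E   E  E 
 * F   G  G 
 * G   E  E 
(> = start, * = accepting)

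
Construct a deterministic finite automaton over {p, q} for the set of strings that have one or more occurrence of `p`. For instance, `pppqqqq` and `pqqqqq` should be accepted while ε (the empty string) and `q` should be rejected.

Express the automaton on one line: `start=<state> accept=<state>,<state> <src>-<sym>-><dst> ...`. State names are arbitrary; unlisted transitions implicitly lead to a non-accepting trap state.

Count `p`s, saturating at 2: state A means no `p` yet, B means one `p` seen, C means more than one. Each `p` increments (capped at C); other symbols loop. Accept from {B, C}.
3 states suffice.
       p  q 
>  A   B  A 
 * B   C  B 
 * C   C  C 
(> = start, * = accepting)

start=A accept=B,C A-p->B A-q->A B-p->C B-q->B C-p->C C-q->C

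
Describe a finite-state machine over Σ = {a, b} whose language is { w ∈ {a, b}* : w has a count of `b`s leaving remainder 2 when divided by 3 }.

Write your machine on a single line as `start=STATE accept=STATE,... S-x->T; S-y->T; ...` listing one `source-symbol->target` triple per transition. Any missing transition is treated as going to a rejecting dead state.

start=S0; accept=S2; S0-a->S0; S0-b->S1; S1-a->S1; S1-b->S2; S2-a->S2; S2-b->S0

Keep the running count of `b`s modulo 3: each `b` advances along the cycle S0 → S1 → S2 → S0 while other symbols loop. Accept at S2.
        a   b  
>  S0   S0  S1 
   S1   S1  S2 
 * S2   S2  S0 
(> = start, * = accepting)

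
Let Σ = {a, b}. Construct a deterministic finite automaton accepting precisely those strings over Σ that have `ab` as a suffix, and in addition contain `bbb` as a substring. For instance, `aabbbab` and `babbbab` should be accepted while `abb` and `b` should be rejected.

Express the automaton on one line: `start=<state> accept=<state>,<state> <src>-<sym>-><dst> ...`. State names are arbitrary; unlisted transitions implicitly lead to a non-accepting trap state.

start=q0 accept=q5 q0-a->q0 q0-b->q1 q1-a->q0 q1-b->q2 q2-a->q0 q2-b->q3 q3-a->q4 q3-b->q3 q4-a->q4 q4-b->q5 q5-a->q4 q5-b->q3

Handle the two conditions separately and then intersect. One (3 states) tracks how much of the suffix `ab` has currently been matched; the other (4 states) tracks whether and how much of `bbb` has been seen. Each combined state is a pair, one component from each; accept when both components accept. Minimizing collapses redundant product states.
6 states suffice.
        a   b  
>  q0   q0  q1 
   q1   q0  q2 
   q2   q0  q3 
   q3   q4  q3 
   q4   q4  q5 
 * q5   q4  q3 
(> = start, * = accepting)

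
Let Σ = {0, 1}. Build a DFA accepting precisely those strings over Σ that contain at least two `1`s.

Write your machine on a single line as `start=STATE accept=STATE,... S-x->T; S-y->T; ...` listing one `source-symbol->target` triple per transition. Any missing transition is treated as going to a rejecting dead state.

Count `1`s, saturating at 3: states A through C mean 0 through 2 `1`s seen; D means more than 2. Each `1` increments (capped at D); other symbols loop. Accept from {C, D}.
       0  1 
>  A   A  B 
   B   B  C 
 * C   C  D 
 * D   D  D 
(> = start, * = accepting)

start=A; accept=C,D; A-0->A; A-1->B; B-0->B; B-1->C; C-0->C; C-1->D; D-0->D; D-1->D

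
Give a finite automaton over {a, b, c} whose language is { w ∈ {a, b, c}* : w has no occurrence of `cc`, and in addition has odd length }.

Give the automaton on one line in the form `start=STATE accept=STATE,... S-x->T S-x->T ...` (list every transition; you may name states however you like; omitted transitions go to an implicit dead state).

Run two small machines in parallel and take their product. One (3 states) tracks partial matches of the forbidden pattern `cc`; the other (2 states) tracks the input length modulo 2. Each combined state is a pair, one component from each; accept when both components accept.
With 6 states:
        a   b   c  
>  q0   q1  q1  q2 
 * q1   q0  q0  q3 
 * q2   q0  q0  q4 
   q3   q1  q1  q5 
   q4   q5  q5  q5 
   q5   q4  q4  q4 
(> = start, * = accepting)

start=q0 accept=q1,q2 q0-a->q1 q0-b->q1 q0-c->q2 q1-a->q0 q1-b->q0 q1-c->q3 q2-a->q0 q2-b->q0 q2-c->q4 q3-a->q1 q3-b->q1 q3-c->q5 q4-a->q5 q4-b->q5 q4-c->q5 q5-a->q4 q5-b->q4 q5-c->q4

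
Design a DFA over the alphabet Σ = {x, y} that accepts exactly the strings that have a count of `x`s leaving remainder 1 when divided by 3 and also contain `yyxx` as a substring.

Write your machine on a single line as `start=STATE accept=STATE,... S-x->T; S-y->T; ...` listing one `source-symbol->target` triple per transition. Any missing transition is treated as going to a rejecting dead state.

start=S0; accept=S14; S0-x->S1; S0-y->S2; S1-x->S3; S1-y->S4; S2-x->S1; S2-y->S5; S3-x->S0; S3-y->S6; S4-x->S3; S4-y->S7; S5-x->S8; S5-y->S5; S6-x->S0; S6-y->S9; S7-x->S10; S7-y->S7; S8-x->S11; S8-y->S4; S9-x->S12; S9-y->S9; S10-x->S13; S10-y->S6; S11-x->S13; S11-y->S11; S12-x->S14; S12-y->S2; S13-x->S14; S13-y->S13; S14-x->S11; S14-y->S14

Handle the two conditions separately and then intersect. One (3 states) tracks the count of `x`s modulo 3; the other (5 states) tracks whether and how much of `yyxx` has been seen. Each combined state is a pair, one component from each; accept when both components accept.
With 15 states:
          x    y  
>  S0     S1   S2 
   S1     S3   S4 
   S2     S1   S5 
   S3     S0   S6 
   S4     S3   S7 
   S5     S8   S5 
   S6     S0   S9 
   S7    S10   S7 
   S8    S11   S4 
   S9    S12   S9 
   S10   S13   S6 
   S11   S13  S11 
   S12   S14   S2 
   S13   S14  S13 
 * S14   S11  S14 
(> = start, * = accepting)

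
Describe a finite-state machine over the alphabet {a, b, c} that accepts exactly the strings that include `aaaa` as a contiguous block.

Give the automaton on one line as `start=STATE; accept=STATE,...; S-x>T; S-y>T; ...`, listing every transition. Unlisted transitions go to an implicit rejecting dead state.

States s0..s3 record the length of the longest prefix of `aaaa` that matches the current input suffix. Reaching s4 means `aaaa` has been seen, and we stay there forever. Accept from s4.
With 5 states:
        a   b   c  
>  s0   s1  s0  s0 
   s1   s2  s0  s0 
   s2   s3  s0  s0 
   s3   s4  s0  s0 
 * s4   s4  s4  s4 
(> = start, * = accepting)

start=s0; accept=s4; s0-a>s1; s0-b>s0; s0-c>s0; s1-a>s2; s1-b>s0; s1-c>s0; s2-a>s3; s2-b>s0; s2-c>s0; s3-a>s4; s3-b>s0; s3-c>s0; s4-a>s4; s4-b>s4; s4-c>s4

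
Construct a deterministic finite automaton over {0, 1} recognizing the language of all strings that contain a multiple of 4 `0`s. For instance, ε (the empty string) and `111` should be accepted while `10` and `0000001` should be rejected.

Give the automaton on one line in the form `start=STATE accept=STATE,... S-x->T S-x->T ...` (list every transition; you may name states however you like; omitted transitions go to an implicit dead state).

The only thing that matters is how many `0`s have appeared, reduced mod 4. Use one state per residue: q0 for 0, …, q3 for 3. Reading `0` moves to the next residue; anything else stays put. q0 is accepting.
With 4 states:
        0   1  
>* q0   q1  q0 
   q1   q2  q1 
   q2   q3  q2 
   q3   q0  q3 
(> = start, * = accepting)

start=q0 accept=q0 q0-0->q1 q0-1->q0 q1-0->q2 q1-1->q1 q2-0->q3 q2-1->q2 q3-0->q0 q3-1->q3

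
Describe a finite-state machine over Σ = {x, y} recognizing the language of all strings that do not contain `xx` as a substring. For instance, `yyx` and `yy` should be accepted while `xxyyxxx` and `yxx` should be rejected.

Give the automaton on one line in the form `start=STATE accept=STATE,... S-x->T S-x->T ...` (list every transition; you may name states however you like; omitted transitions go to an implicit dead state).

start=s0 accept=s0,s1 s0-x->s1 s0-y->s0 s1-x->s2 s1-y->s0 s2-x->s2 s2-y->s2

This is the complement of 'contains `xx`'. Use the same substring-matching states — s0 through s2 holding how much of `xx` has just been matched — but flip the accepting set: everything except the trap s2 accepts.
A 3-state machine:
        x   y  
>* s0   s1  s0 
 * s1   s2  s0 
   s2   s2  s2 
(> = start, * = accepting)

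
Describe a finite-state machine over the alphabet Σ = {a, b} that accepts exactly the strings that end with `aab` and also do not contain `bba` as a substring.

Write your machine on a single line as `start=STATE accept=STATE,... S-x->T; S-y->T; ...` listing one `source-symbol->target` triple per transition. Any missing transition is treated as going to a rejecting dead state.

Handle the two conditions separately and then intersect. The first has 4 states tracking how much of the suffix `aab` has currently been matched; the second has 4 states tracking partial matches of the forbidden pattern `bba`. A product state is a pair (one from each), accepting exactly when both do. Minimizing collapses redundant product states.
6 states suffice.
        a   b  
>  s0   s1  s2 
   s1   s3  s2 
   s2   s1  s4 
   s3   s3  s5 
   s4   s4  s4 
 * s5   s1  s4 
(> = start, * = accepting)

start=s0; accept=s5; s0-a->s1; s0-b->s2; s1-a->s3; s1-b->s2; s2-a->s1; s2-b->s4; s3-a->s3; s3-b->s5; s4-a->s4; s4-b->s4; s5-a->s1; s5-b->s4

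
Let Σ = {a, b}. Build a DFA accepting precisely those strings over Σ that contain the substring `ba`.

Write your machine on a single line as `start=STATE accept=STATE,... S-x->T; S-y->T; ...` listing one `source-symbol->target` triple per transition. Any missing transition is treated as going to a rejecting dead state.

start=q0; accept=q2; q0-a->q0; q0-b->q1; q1-a->q2; q1-b->q1; q2-a->q2; q2-b->q2

Track how much of `ba` has been matched so far: state q0 is no progress, q2 is the absorbing accept state reached once `ba` has occurred. Intermediate states record partial matches; on a mismatch, fall back to the longest reusable overlap.
With 3 states:
        a   b  
>  q0   q0  q1 
   q1   q2  q1 
 * q2   q2  q2 
(> = start, * = accepting)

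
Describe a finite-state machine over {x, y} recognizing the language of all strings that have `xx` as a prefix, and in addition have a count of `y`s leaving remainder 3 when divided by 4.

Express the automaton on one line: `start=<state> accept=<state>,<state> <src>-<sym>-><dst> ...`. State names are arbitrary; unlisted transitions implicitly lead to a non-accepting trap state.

Run two small machines in parallel and take their product. The first has 4 states tracking whether the input so far still matches the prefix `xx`; the second has 4 states tracking the count of `y`s modulo 4. A product state is a pair (one from each), accepting exactly when both do. Minimizing collapses redundant product states.
A 7-state machine:
        x   y  
>  S0   S1  S2 
   S1   S3  S2 
   S2   S2  S2 
   S3   S3  S4 
   S4   S4  S5 
   S5   S5  S6 
 * S6   S6  S3 
(> = start, * = accepting)

start=S0 accept=S6 S0-x->S1 S0-y->S2 S1-x->S3 S1-y->S2 S2-x->S2 S2-y->S2 S3-x->S3 S3-y->S4 S4-x->S4 S4-y->S5 S5-x->S5 S5-y->S6 S6-x->S6 S6-y->S3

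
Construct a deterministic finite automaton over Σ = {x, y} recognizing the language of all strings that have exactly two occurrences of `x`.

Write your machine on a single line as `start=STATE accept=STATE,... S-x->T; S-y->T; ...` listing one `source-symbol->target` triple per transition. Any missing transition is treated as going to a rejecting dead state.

start=s0; accept=s2; s0-x->s1; s0-y->s0; s1-x->s2; s1-y->s1; s2-x->s3; s2-y->s2; s3-x->s3; s3-y->s3

Count `x`s, saturating at 3: states s0 through s2 mean 0 through 2 `x`s seen; s3 means more than 2. Each `x` increments (capped at s3); other symbols loop. Accept from {s2}.
4 states suffice.
        x   y  
>  s0   s1  s0 
   s1   s2  s1 
 * s2   s3  s2 
   s3   s3  s3 
(> = start, * = accepting)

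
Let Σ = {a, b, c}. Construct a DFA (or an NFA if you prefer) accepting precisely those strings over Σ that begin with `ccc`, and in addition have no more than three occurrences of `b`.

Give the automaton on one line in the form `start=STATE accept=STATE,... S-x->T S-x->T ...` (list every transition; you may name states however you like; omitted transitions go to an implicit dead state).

Build one automaton per condition and run them in lockstep. One (5 states) tracks whether the input so far still matches the prefix `ccc`; the other (5 states) tracks the count of `b`s, saturating at 4. Each combined state is a pair, one component from each; accept when both components accept. After merging equivalent states the machine shrinks.
An 8-state machine:
        a   b   c  
>  S0   S1  S1  S2 
   S1   S1  S1  S1 
   S2   S1  S1  S3 
   S3   S1  S1  S4 
 * S4   S4  S5  S4 
 * S5   S5  S6  S5 
 * S6   S6  S7  S6 
 * S7   S7  S1  S7 
(> = start, * = accepting)

start=S0 accept=S4,S5,S6,S7 S0-a->S1 S0-b->S1 S0-c->S2 S1-a->S1 S1-b->S1 S1-c->S1 S2-a->S1 S2-b->S1 S2-c->S3 S3-a->S1 S3-b->S1 S3-c->S4 S4-a->S4 S4-b->S5 S4-c->S4 S5-a->S5 S5-b->S6 S5-c->S5 S6-a->S6 S6-b->S7 S6-c->S6 S7-a->S7 S7-b->S1 S7-c->S7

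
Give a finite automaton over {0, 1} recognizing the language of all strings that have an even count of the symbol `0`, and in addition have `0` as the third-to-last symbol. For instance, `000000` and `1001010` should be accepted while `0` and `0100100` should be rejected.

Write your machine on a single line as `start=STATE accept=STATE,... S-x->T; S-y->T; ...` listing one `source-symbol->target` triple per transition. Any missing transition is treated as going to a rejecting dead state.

start=s0; accept=s5,s6,s8,s9; s0-0->s1; s0-1->s0; s1-0->s2; s1-1->s3; s2-0->s4; s2-1->s5; s3-0->s6; s3-1->s7; s4-0->s8; s4-1->s3; s5-0->s1; s5-1->s9; s6-0->s4; s6-1->s10; s7-0->s11; s7-1->s7; s8-0->s4; s8-1->s5; s9-0->s1; s9-1->s0; s10-0->s1; s10-1->s9; s11-0->s4; s11-1->s10

Run two small machines in parallel and take their product. One (2 states) tracks the count of `0`s modulo 2; the other (15 states) tracks the last 3 symbols read. Each combined state is a pair, one component from each; accept when both components accept. After merging equivalent states the machine shrinks.
A 12-state machine:
          0    1  
>  s0     s1   s0 
   s1     s2   s3 
   s2     s4   s5 
   s3     s6   s7 
   s4     s8   s3 
 * s5     s1   s9 
 * s6     s4  s10 
   s7    s11   s7 
 * s8     s4   s5 
 * s9     s1   s0 
   s10    s1   s9 
   s11    s4  s10 
(> = start, * = accepting)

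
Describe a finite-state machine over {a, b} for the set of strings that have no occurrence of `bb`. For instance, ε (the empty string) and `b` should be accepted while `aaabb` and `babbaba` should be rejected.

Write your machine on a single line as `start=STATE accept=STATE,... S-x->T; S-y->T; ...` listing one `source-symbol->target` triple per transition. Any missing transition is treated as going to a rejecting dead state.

This is the complement of 'contains `bb`'. Use the same substring-matching states — S0 through S2 holding how much of `bb` has just been matched — but flip the accepting set: everything except the trap S2 accepts.
A 3-state machine:
        a   b  
>* S0   S0  S1 
 * S1   S0  S2 
   S2   S2  S2 
(> = start, * = accepting)

start=S0; accept=S0,S1; S0-a->S0; S0-b->S1; S1-a->S0; S1-b->S2; S2-a->S2; S2-b->S2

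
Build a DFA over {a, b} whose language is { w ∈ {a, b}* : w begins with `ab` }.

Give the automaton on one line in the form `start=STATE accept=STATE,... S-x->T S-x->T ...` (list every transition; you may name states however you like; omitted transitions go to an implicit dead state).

Check the first 2 symbols one by one: S0 through S1 record how many have matched `ab` so far; any wrong symbol goes to the dead state S3. After all 2 match we enter the accepting sink S2.
        a   b  
>  S0   S1  S3 
   S1   S3  S2 
 * S2   S2  S2 
   S3   S3  S3 
(> = start, * = accepting)

start=S0 accept=S2 S0-a->S1 S0-b->S3 S1-a->S3 S1-b->S2 S2-a->S2 S2-b->S2 S3-a->S3 S3-b->S3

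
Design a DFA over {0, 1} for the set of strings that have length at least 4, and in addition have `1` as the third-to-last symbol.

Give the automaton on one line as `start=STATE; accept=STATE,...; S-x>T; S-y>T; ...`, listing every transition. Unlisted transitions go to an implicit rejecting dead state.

Run two small machines in parallel and take their product. The first has 6 states tracking the input length, saturating at 5; the second has 15 states tracking the last 3 symbols read. A product state is a pair (one from each), accepting exactly when both do. Minimizing collapses redundant product states.
A 9-state machine:
        0   1  
>  S0   S1  S1 
   S1   S1  S2 
   S2   S3  S4 
   S3   S5  S6 
   S4   S7  S8 
 * S5   S1  S2 
 * S6   S3  S4 
 * S7   S5  S6 
 * S8   S7  S8 
(> = start, * = accepting)

start=S0; accept=S5,S6,S7,S8; S0-0>S1; S0-1>S1; S1-0>S1; S1-1>S2; S2-0>S3; S2-1>S4; S3-0>S5; S3-1>S6; S4-0>S7; S4-1>S8; S5-0>S1; S5-1>S2; S6-0>S3; S6-1>S4; S7-0>S5; S7-1>S6; S8-0>S7; S8-1>S8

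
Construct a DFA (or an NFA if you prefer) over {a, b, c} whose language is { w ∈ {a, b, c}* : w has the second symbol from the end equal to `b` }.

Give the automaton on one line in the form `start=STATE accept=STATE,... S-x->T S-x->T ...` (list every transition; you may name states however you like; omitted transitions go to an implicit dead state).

Because acceptance depends on a position counted from the end, the machine has to buffer the most recent 2 symbols. Make each state the string of the last up-to-2 symbols read; on input `x` shift the window left and append `x`. Accept when the buffered window has length 2 and begins with `b`.
13 states suffice.
          a    b    c  
>  q0     q1   q2   q3 
   q1     q4   q5   q6 
   q2     q7   q8   q9 
   q3    q10  q11  q12 
   q4     q4   q5   q6 
   q5     q7   q8   q9 
   q6    q10  q11  q12 
 * q7     q4   q5   q6 
 * q8     q7   q8   q9 
 * q9    q10  q11  q12 
   q10    q4   q5   q6 
   q11    q7   q8   q9 
   q12   q10  q11  q12 
(> = start, * = accepting)

start=q0 accept=q7,q8,q9 q0-a->q1 q0-b->q2 q0-c->q3 q1-a->q4 q1-b->q5 q1-c->q6 q2-a->q7 q2-b->q8 q2-c->q9 q3-a->q10 q3-b->q11 q3-c->q12 q4-a->q4 q4-b->q5 q4-c->q6 q5-a->q7 q5-b->q8 q5-c->q9 q6-a->q10 q6-b->q11 q6-c->q12 q7-a->q4 q7-b->q5 q7-c->q6 q8-a->q7 q8-b->q8 q8-c->q9 q9-a->q10 q9-b->q11 q9-c->q12 q10-a->q4 q10-b->q5 q10-c->q6 q11-a->q7 q11-b->q8 q11-c->q9 q12-a->q10 q12-b->q11 q12-c->q12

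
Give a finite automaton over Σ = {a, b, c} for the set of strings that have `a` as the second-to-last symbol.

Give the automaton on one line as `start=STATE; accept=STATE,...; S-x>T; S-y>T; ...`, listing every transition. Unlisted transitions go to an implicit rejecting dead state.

start=s0; accept=s4,s5,s6; s0-a>s1; s0-b>s2; s0-c>s3; s1-a>s4; s1-b>s5; s1-c>s6; s2-a>s7; s2-b>s8; s2-c>s9; s3-a>s10; s3-b>s11; s3-c>s12; s4-a>s4; s4-b>s5; s4-c>s6; s5-a>s7; s5-b>s8; s5-c>s9; s6-a>s10; s6-b>s11; s6-c>s12; s7-a>s4; s7-b>s5; s7-c>s6; s8-a>s7; s8-b>s8; s8-c>s9; s9-a>s10; s9-b>s11; s9-c>s12; s10-a>s4; s10-b>s5; s10-c>s6; s11-a>s7; s11-b>s8; s11-c>s9; s12-a>s10; s12-b>s11; s12-c>s12

A DFA must remember the last 2 symbols (since which symbol is second-to-last isn't known until the input ends). Use one state per possible window of the last ≤2 symbols; accept from those whose window starts with `a`.
          a    b    c  
>  s0     s1   s2   s3 
   s1     s4   s5   s6 
   s2     s7   s8   s9 
   s3    s10  s11  s12 
 * s4     s4   s5   s6 
 * s5     s7   s8   s9 
 * s6    s10  s11  s12 
   s7     s4   s5   s6 
   s8     s7   s8   s9 
   s9    s10  s11  s12 
   s10    s4   s5   s6 
   s11    s7   s8   s9 
   s12   s10  s11  s12 
(> = start, * = accepting)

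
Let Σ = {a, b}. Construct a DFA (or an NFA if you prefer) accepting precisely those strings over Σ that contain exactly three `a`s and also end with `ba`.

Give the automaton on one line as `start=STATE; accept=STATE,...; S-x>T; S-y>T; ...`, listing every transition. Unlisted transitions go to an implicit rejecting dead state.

Build one automaton per condition and run them in lockstep. One (5 states) tracks the count of `a`s, saturating at 4; the other (3 states) tracks how much of the suffix `ba` has currently been matched. Each combined state is a pair, one component from each; accept when both components accept.
14 states suffice.
          a    b  
>  s0     s1   s2 
   s1     s3   s4 
   s2     s5   s2 
   s3     s6   s7 
   s4     s8   s4 
   s5     s3   s4 
   s6     s9  s10 
   s7    s11   s7 
   s8     s6   s7 
   s9     s9  s12 
   s10   s13  s10 
 * s11    s9  s10 
   s12   s13  s12 
   s13    s9  s12 
(> = start, * = accepting)

start=s0; accept=s11; s0-a>s1; s0-b>s2; s1-a>s3; s1-b>s4; s2-a>s5; s2-b>s2; s3-a>s6; s3-b>s7; s4-a>s8; s4-b>s4; s5-a>s3; s5-b>s4; s6-a>s9; s6-b>s10; s7-a>s11; s7-b>s7; s8-a>s6; s8-b>s7; s9-a>s9; s9-b>s12; s10-a>s13; s10-b>s10; s11-a>s9; s11-b>s10; s12-a>s13; s12-b>s12; s13-a>s9; s13-b>s12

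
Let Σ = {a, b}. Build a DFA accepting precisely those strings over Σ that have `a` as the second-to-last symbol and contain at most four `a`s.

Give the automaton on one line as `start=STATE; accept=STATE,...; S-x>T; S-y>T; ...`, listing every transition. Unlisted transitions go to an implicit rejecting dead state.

start=s0; accept=s3,s4,s7,s8,s11,s12,s16; s0-a>s1; s0-b>s2; s1-a>s3; s1-b>s4; s2-a>s5; s2-b>s6; s3-a>s7; s3-b>s8; s4-a>s9; s4-b>s10; s5-a>s3; s5-b>s4; s6-a>s5; s6-b>s6; s7-a>s11; s7-b>s12; s8-a>s13; s8-b>s14; s9-a>s7; s9-b>s8; s10-a>s9; s10-b>s10; s11-a>s15; s11-b>s16; s12-a>s17; s12-b>s18; s13-a>s11; s13-b>s12; s14-a>s13; s14-b>s14; s15-a>s15; s15-b>s19; s16-a>s20; s16-b>s21; s17-a>s15; s17-b>s16; s18-a>s17; s18-b>s18; s19-a>s20; s19-b>s22; s20-a>s15; s20-b>s19; s21-a>s20; s21-b>s21; s22-a>s20; s22-b>s22

Run two small machines in parallel and take their product. One (7 states) tracks the last 2 symbols read; the other (6 states) tracks the count of `a`s, saturating at 5. Each combined state is a pair, one component from each; accept when both components accept.
          a    b  
>  s0     s1   s2 
   s1     s3   s4 
   s2     s5   s6 
 * s3     s7   s8 
 * s4     s9  s10 
   s5     s3   s4 
   s6     s5   s6 
 * s7    s11  s12 
 * s8    s13  s14 
   s9     s7   s8 
   s10    s9  s10 
 * s11   s15  s16 
 * s12   s17  s18 
   s13   s11  s12 
   s14   s13  s14 
   s15   s15  s19 
 * s16   s20  s21 
   s17   s15  s16 
   s18   s17  s18 
   s19   s20  s22 
   s20   s15  s19 
   s21   s20  s21 
   s22   s20  s22 
(> = start, * = accepting)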